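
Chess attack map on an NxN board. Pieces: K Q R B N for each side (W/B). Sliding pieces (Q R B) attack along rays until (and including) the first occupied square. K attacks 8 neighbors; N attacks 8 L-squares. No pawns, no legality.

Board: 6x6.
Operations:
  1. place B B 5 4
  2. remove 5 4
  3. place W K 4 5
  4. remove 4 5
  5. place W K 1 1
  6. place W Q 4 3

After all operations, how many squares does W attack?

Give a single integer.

Op 1: place BB@(5,4)
Op 2: remove (5,4)
Op 3: place WK@(4,5)
Op 4: remove (4,5)
Op 5: place WK@(1,1)
Op 6: place WQ@(4,3)
Per-piece attacks for W:
  WK@(1,1): attacks (1,2) (1,0) (2,1) (0,1) (2,2) (2,0) (0,2) (0,0)
  WQ@(4,3): attacks (4,4) (4,5) (4,2) (4,1) (4,0) (5,3) (3,3) (2,3) (1,3) (0,3) (5,4) (5,2) (3,4) (2,5) (3,2) (2,1) (1,0)
Union (23 distinct): (0,0) (0,1) (0,2) (0,3) (1,0) (1,2) (1,3) (2,0) (2,1) (2,2) (2,3) (2,5) (3,2) (3,3) (3,4) (4,0) (4,1) (4,2) (4,4) (4,5) (5,2) (5,3) (5,4)

Answer: 23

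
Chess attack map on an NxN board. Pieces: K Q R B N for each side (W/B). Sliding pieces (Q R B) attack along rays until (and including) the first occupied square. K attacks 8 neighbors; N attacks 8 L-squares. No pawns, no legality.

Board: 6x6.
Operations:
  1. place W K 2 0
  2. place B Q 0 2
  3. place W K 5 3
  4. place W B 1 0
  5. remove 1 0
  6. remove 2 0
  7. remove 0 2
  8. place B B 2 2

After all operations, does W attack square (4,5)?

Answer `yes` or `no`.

Answer: no

Derivation:
Op 1: place WK@(2,0)
Op 2: place BQ@(0,2)
Op 3: place WK@(5,3)
Op 4: place WB@(1,0)
Op 5: remove (1,0)
Op 6: remove (2,0)
Op 7: remove (0,2)
Op 8: place BB@(2,2)
Per-piece attacks for W:
  WK@(5,3): attacks (5,4) (5,2) (4,3) (4,4) (4,2)
W attacks (4,5): no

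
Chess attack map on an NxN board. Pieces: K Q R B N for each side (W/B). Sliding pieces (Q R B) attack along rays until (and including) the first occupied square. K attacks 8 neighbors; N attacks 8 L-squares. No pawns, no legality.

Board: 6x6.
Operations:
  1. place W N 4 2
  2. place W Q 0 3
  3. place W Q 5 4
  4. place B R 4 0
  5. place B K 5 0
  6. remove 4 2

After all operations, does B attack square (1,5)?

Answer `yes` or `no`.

Answer: no

Derivation:
Op 1: place WN@(4,2)
Op 2: place WQ@(0,3)
Op 3: place WQ@(5,4)
Op 4: place BR@(4,0)
Op 5: place BK@(5,0)
Op 6: remove (4,2)
Per-piece attacks for B:
  BR@(4,0): attacks (4,1) (4,2) (4,3) (4,4) (4,5) (5,0) (3,0) (2,0) (1,0) (0,0) [ray(1,0) blocked at (5,0)]
  BK@(5,0): attacks (5,1) (4,0) (4,1)
B attacks (1,5): no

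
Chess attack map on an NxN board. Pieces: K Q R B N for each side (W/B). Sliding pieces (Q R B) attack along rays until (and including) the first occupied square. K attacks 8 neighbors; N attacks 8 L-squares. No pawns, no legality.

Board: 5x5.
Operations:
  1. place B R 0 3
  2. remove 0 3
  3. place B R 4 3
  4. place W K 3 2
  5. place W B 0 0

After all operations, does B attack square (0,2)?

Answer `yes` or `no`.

Answer: no

Derivation:
Op 1: place BR@(0,3)
Op 2: remove (0,3)
Op 3: place BR@(4,3)
Op 4: place WK@(3,2)
Op 5: place WB@(0,0)
Per-piece attacks for B:
  BR@(4,3): attacks (4,4) (4,2) (4,1) (4,0) (3,3) (2,3) (1,3) (0,3)
B attacks (0,2): no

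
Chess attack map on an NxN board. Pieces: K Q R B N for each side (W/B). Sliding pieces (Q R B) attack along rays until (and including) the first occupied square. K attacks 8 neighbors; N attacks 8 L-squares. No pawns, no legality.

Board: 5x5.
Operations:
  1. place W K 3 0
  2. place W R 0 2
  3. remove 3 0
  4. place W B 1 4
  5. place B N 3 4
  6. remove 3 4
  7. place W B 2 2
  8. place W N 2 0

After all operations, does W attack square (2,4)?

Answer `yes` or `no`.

Op 1: place WK@(3,0)
Op 2: place WR@(0,2)
Op 3: remove (3,0)
Op 4: place WB@(1,4)
Op 5: place BN@(3,4)
Op 6: remove (3,4)
Op 7: place WB@(2,2)
Op 8: place WN@(2,0)
Per-piece attacks for W:
  WR@(0,2): attacks (0,3) (0,4) (0,1) (0,0) (1,2) (2,2) [ray(1,0) blocked at (2,2)]
  WB@(1,4): attacks (2,3) (3,2) (4,1) (0,3)
  WN@(2,0): attacks (3,2) (4,1) (1,2) (0,1)
  WB@(2,2): attacks (3,3) (4,4) (3,1) (4,0) (1,3) (0,4) (1,1) (0,0)
W attacks (2,4): no

Answer: no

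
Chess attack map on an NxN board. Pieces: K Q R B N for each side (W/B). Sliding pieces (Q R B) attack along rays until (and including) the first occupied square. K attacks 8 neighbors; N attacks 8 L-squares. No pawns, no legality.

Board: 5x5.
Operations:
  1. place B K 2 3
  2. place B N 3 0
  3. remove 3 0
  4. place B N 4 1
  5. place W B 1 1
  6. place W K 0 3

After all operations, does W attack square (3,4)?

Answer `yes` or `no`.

Op 1: place BK@(2,3)
Op 2: place BN@(3,0)
Op 3: remove (3,0)
Op 4: place BN@(4,1)
Op 5: place WB@(1,1)
Op 6: place WK@(0,3)
Per-piece attacks for W:
  WK@(0,3): attacks (0,4) (0,2) (1,3) (1,4) (1,2)
  WB@(1,1): attacks (2,2) (3,3) (4,4) (2,0) (0,2) (0,0)
W attacks (3,4): no

Answer: no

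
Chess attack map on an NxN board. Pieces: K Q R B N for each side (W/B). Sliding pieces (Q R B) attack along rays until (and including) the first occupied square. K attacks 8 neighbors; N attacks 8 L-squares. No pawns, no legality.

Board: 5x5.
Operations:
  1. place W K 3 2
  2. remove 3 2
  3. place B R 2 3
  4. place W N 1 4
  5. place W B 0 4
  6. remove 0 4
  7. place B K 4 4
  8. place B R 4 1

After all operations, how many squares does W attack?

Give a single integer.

Op 1: place WK@(3,2)
Op 2: remove (3,2)
Op 3: place BR@(2,3)
Op 4: place WN@(1,4)
Op 5: place WB@(0,4)
Op 6: remove (0,4)
Op 7: place BK@(4,4)
Op 8: place BR@(4,1)
Per-piece attacks for W:
  WN@(1,4): attacks (2,2) (3,3) (0,2)
Union (3 distinct): (0,2) (2,2) (3,3)

Answer: 3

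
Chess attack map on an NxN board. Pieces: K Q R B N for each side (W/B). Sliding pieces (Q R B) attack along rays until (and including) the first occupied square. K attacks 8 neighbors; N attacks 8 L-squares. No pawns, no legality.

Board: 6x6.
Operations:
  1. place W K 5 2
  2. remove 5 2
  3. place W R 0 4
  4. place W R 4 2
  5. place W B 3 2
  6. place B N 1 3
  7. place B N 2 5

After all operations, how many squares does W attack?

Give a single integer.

Op 1: place WK@(5,2)
Op 2: remove (5,2)
Op 3: place WR@(0,4)
Op 4: place WR@(4,2)
Op 5: place WB@(3,2)
Op 6: place BN@(1,3)
Op 7: place BN@(2,5)
Per-piece attacks for W:
  WR@(0,4): attacks (0,5) (0,3) (0,2) (0,1) (0,0) (1,4) (2,4) (3,4) (4,4) (5,4)
  WB@(3,2): attacks (4,3) (5,4) (4,1) (5,0) (2,3) (1,4) (0,5) (2,1) (1,0)
  WR@(4,2): attacks (4,3) (4,4) (4,5) (4,1) (4,0) (5,2) (3,2) [ray(-1,0) blocked at (3,2)]
Union (20 distinct): (0,0) (0,1) (0,2) (0,3) (0,5) (1,0) (1,4) (2,1) (2,3) (2,4) (3,2) (3,4) (4,0) (4,1) (4,3) (4,4) (4,5) (5,0) (5,2) (5,4)

Answer: 20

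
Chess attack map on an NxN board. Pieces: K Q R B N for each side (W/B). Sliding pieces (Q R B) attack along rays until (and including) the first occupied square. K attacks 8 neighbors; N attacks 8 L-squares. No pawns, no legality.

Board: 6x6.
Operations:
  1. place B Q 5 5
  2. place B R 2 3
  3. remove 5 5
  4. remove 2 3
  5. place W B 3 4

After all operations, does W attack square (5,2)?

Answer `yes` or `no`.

Op 1: place BQ@(5,5)
Op 2: place BR@(2,3)
Op 3: remove (5,5)
Op 4: remove (2,3)
Op 5: place WB@(3,4)
Per-piece attacks for W:
  WB@(3,4): attacks (4,5) (4,3) (5,2) (2,5) (2,3) (1,2) (0,1)
W attacks (5,2): yes

Answer: yes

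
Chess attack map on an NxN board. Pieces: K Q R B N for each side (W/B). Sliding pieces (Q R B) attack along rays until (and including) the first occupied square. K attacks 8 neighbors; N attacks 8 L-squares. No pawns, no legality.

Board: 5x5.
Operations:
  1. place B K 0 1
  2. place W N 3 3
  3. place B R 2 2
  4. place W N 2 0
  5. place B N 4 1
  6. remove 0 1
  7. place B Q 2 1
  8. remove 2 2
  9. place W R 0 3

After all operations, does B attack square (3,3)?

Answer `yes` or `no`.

Answer: yes

Derivation:
Op 1: place BK@(0,1)
Op 2: place WN@(3,3)
Op 3: place BR@(2,2)
Op 4: place WN@(2,0)
Op 5: place BN@(4,1)
Op 6: remove (0,1)
Op 7: place BQ@(2,1)
Op 8: remove (2,2)
Op 9: place WR@(0,3)
Per-piece attacks for B:
  BQ@(2,1): attacks (2,2) (2,3) (2,4) (2,0) (3,1) (4,1) (1,1) (0,1) (3,2) (4,3) (3,0) (1,2) (0,3) (1,0) [ray(0,-1) blocked at (2,0); ray(1,0) blocked at (4,1); ray(-1,1) blocked at (0,3)]
  BN@(4,1): attacks (3,3) (2,2) (2,0)
B attacks (3,3): yes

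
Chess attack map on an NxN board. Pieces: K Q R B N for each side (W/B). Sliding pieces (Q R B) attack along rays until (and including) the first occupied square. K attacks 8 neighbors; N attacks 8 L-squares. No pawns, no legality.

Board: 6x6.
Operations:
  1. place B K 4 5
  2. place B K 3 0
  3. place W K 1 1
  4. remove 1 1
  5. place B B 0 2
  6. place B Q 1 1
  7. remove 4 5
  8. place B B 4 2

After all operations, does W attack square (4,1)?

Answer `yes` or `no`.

Answer: no

Derivation:
Op 1: place BK@(4,5)
Op 2: place BK@(3,0)
Op 3: place WK@(1,1)
Op 4: remove (1,1)
Op 5: place BB@(0,2)
Op 6: place BQ@(1,1)
Op 7: remove (4,5)
Op 8: place BB@(4,2)
Per-piece attacks for W:
W attacks (4,1): no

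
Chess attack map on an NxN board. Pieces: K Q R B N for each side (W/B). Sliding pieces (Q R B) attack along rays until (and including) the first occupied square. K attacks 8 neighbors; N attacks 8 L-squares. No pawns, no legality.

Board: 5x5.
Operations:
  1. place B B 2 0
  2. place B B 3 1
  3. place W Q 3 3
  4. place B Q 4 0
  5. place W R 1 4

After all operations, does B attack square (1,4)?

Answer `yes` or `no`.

Answer: no

Derivation:
Op 1: place BB@(2,0)
Op 2: place BB@(3,1)
Op 3: place WQ@(3,3)
Op 4: place BQ@(4,0)
Op 5: place WR@(1,4)
Per-piece attacks for B:
  BB@(2,0): attacks (3,1) (1,1) (0,2) [ray(1,1) blocked at (3,1)]
  BB@(3,1): attacks (4,2) (4,0) (2,2) (1,3) (0,4) (2,0) [ray(1,-1) blocked at (4,0); ray(-1,-1) blocked at (2,0)]
  BQ@(4,0): attacks (4,1) (4,2) (4,3) (4,4) (3,0) (2,0) (3,1) [ray(-1,0) blocked at (2,0); ray(-1,1) blocked at (3,1)]
B attacks (1,4): no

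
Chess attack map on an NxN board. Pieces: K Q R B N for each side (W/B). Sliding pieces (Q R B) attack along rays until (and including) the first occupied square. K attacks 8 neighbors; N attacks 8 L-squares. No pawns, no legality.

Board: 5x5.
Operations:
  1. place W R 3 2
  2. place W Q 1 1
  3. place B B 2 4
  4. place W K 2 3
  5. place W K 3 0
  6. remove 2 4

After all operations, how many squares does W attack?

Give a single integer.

Answer: 20

Derivation:
Op 1: place WR@(3,2)
Op 2: place WQ@(1,1)
Op 3: place BB@(2,4)
Op 4: place WK@(2,3)
Op 5: place WK@(3,0)
Op 6: remove (2,4)
Per-piece attacks for W:
  WQ@(1,1): attacks (1,2) (1,3) (1,4) (1,0) (2,1) (3,1) (4,1) (0,1) (2,2) (3,3) (4,4) (2,0) (0,2) (0,0)
  WK@(2,3): attacks (2,4) (2,2) (3,3) (1,3) (3,4) (3,2) (1,4) (1,2)
  WK@(3,0): attacks (3,1) (4,0) (2,0) (4,1) (2,1)
  WR@(3,2): attacks (3,3) (3,4) (3,1) (3,0) (4,2) (2,2) (1,2) (0,2) [ray(0,-1) blocked at (3,0)]
Union (20 distinct): (0,0) (0,1) (0,2) (1,0) (1,2) (1,3) (1,4) (2,0) (2,1) (2,2) (2,4) (3,0) (3,1) (3,2) (3,3) (3,4) (4,0) (4,1) (4,2) (4,4)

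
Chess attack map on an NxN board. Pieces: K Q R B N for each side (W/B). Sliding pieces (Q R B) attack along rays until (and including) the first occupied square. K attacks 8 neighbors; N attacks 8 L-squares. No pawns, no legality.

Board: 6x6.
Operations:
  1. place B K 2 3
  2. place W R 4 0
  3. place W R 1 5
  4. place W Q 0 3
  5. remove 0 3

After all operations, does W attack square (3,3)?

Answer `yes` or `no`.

Op 1: place BK@(2,3)
Op 2: place WR@(4,0)
Op 3: place WR@(1,5)
Op 4: place WQ@(0,3)
Op 5: remove (0,3)
Per-piece attacks for W:
  WR@(1,5): attacks (1,4) (1,3) (1,2) (1,1) (1,0) (2,5) (3,5) (4,5) (5,5) (0,5)
  WR@(4,0): attacks (4,1) (4,2) (4,3) (4,4) (4,5) (5,0) (3,0) (2,0) (1,0) (0,0)
W attacks (3,3): no

Answer: no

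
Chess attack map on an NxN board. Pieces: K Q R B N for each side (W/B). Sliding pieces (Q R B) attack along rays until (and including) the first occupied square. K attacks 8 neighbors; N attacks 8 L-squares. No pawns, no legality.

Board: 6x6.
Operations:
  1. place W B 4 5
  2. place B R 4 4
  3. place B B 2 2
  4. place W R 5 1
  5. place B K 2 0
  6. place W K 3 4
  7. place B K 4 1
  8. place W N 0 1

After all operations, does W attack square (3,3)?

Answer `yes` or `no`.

Op 1: place WB@(4,5)
Op 2: place BR@(4,4)
Op 3: place BB@(2,2)
Op 4: place WR@(5,1)
Op 5: place BK@(2,0)
Op 6: place WK@(3,4)
Op 7: place BK@(4,1)
Op 8: place WN@(0,1)
Per-piece attacks for W:
  WN@(0,1): attacks (1,3) (2,2) (2,0)
  WK@(3,4): attacks (3,5) (3,3) (4,4) (2,4) (4,5) (4,3) (2,5) (2,3)
  WB@(4,5): attacks (5,4) (3,4) [ray(-1,-1) blocked at (3,4)]
  WR@(5,1): attacks (5,2) (5,3) (5,4) (5,5) (5,0) (4,1) [ray(-1,0) blocked at (4,1)]
W attacks (3,3): yes

Answer: yes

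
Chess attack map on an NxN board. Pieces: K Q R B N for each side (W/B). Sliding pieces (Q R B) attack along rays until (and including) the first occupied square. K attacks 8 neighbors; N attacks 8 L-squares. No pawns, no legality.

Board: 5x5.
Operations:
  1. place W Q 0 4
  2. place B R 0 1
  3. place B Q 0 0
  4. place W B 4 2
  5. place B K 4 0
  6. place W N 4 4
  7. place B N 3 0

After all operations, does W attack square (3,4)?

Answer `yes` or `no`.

Answer: yes

Derivation:
Op 1: place WQ@(0,4)
Op 2: place BR@(0,1)
Op 3: place BQ@(0,0)
Op 4: place WB@(4,2)
Op 5: place BK@(4,0)
Op 6: place WN@(4,4)
Op 7: place BN@(3,0)
Per-piece attacks for W:
  WQ@(0,4): attacks (0,3) (0,2) (0,1) (1,4) (2,4) (3,4) (4,4) (1,3) (2,2) (3,1) (4,0) [ray(0,-1) blocked at (0,1); ray(1,0) blocked at (4,4); ray(1,-1) blocked at (4,0)]
  WB@(4,2): attacks (3,3) (2,4) (3,1) (2,0)
  WN@(4,4): attacks (3,2) (2,3)
W attacks (3,4): yes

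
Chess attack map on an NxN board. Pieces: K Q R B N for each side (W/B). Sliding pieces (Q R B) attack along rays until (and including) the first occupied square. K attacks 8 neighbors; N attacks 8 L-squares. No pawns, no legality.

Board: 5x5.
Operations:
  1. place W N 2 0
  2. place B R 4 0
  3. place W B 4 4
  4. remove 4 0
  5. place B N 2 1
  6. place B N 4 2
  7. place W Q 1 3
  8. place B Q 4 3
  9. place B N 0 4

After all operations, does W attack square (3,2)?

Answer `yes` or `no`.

Answer: yes

Derivation:
Op 1: place WN@(2,0)
Op 2: place BR@(4,0)
Op 3: place WB@(4,4)
Op 4: remove (4,0)
Op 5: place BN@(2,1)
Op 6: place BN@(4,2)
Op 7: place WQ@(1,3)
Op 8: place BQ@(4,3)
Op 9: place BN@(0,4)
Per-piece attacks for W:
  WQ@(1,3): attacks (1,4) (1,2) (1,1) (1,0) (2,3) (3,3) (4,3) (0,3) (2,4) (2,2) (3,1) (4,0) (0,4) (0,2) [ray(1,0) blocked at (4,3); ray(-1,1) blocked at (0,4)]
  WN@(2,0): attacks (3,2) (4,1) (1,2) (0,1)
  WB@(4,4): attacks (3,3) (2,2) (1,1) (0,0)
W attacks (3,2): yes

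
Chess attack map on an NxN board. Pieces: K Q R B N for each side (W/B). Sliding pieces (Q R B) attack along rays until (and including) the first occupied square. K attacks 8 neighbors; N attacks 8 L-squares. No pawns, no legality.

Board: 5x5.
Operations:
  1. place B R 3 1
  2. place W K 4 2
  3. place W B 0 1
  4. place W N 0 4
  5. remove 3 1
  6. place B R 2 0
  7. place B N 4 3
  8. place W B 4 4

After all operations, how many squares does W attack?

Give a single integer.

Op 1: place BR@(3,1)
Op 2: place WK@(4,2)
Op 3: place WB@(0,1)
Op 4: place WN@(0,4)
Op 5: remove (3,1)
Op 6: place BR@(2,0)
Op 7: place BN@(4,3)
Op 8: place WB@(4,4)
Per-piece attacks for W:
  WB@(0,1): attacks (1,2) (2,3) (3,4) (1,0)
  WN@(0,4): attacks (1,2) (2,3)
  WK@(4,2): attacks (4,3) (4,1) (3,2) (3,3) (3,1)
  WB@(4,4): attacks (3,3) (2,2) (1,1) (0,0)
Union (12 distinct): (0,0) (1,0) (1,1) (1,2) (2,2) (2,3) (3,1) (3,2) (3,3) (3,4) (4,1) (4,3)

Answer: 12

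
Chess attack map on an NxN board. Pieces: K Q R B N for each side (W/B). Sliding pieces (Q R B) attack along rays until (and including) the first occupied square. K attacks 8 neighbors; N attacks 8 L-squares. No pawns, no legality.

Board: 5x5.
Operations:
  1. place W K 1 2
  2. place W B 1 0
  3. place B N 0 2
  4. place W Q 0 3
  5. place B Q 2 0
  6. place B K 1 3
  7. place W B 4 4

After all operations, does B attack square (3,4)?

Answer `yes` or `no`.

Answer: no

Derivation:
Op 1: place WK@(1,2)
Op 2: place WB@(1,0)
Op 3: place BN@(0,2)
Op 4: place WQ@(0,3)
Op 5: place BQ@(2,0)
Op 6: place BK@(1,3)
Op 7: place WB@(4,4)
Per-piece attacks for B:
  BN@(0,2): attacks (1,4) (2,3) (1,0) (2,1)
  BK@(1,3): attacks (1,4) (1,2) (2,3) (0,3) (2,4) (2,2) (0,4) (0,2)
  BQ@(2,0): attacks (2,1) (2,2) (2,3) (2,4) (3,0) (4,0) (1,0) (3,1) (4,2) (1,1) (0,2) [ray(-1,0) blocked at (1,0); ray(-1,1) blocked at (0,2)]
B attacks (3,4): no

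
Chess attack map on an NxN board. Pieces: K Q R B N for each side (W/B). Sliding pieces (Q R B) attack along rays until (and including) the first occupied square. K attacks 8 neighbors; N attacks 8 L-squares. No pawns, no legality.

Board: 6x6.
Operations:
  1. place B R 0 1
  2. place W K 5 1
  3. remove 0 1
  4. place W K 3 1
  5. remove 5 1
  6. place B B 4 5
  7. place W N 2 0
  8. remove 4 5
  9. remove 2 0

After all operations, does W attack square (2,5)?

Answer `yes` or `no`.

Op 1: place BR@(0,1)
Op 2: place WK@(5,1)
Op 3: remove (0,1)
Op 4: place WK@(3,1)
Op 5: remove (5,1)
Op 6: place BB@(4,5)
Op 7: place WN@(2,0)
Op 8: remove (4,5)
Op 9: remove (2,0)
Per-piece attacks for W:
  WK@(3,1): attacks (3,2) (3,0) (4,1) (2,1) (4,2) (4,0) (2,2) (2,0)
W attacks (2,5): no

Answer: no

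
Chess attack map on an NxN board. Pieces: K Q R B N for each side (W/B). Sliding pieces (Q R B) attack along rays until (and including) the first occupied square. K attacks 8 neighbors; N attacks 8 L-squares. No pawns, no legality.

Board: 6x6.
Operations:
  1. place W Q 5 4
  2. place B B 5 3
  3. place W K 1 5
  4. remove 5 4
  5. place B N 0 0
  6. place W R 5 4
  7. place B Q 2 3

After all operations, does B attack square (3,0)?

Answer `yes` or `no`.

Answer: no

Derivation:
Op 1: place WQ@(5,4)
Op 2: place BB@(5,3)
Op 3: place WK@(1,5)
Op 4: remove (5,4)
Op 5: place BN@(0,0)
Op 6: place WR@(5,4)
Op 7: place BQ@(2,3)
Per-piece attacks for B:
  BN@(0,0): attacks (1,2) (2,1)
  BQ@(2,3): attacks (2,4) (2,5) (2,2) (2,1) (2,0) (3,3) (4,3) (5,3) (1,3) (0,3) (3,4) (4,5) (3,2) (4,1) (5,0) (1,4) (0,5) (1,2) (0,1) [ray(1,0) blocked at (5,3)]
  BB@(5,3): attacks (4,4) (3,5) (4,2) (3,1) (2,0)
B attacks (3,0): no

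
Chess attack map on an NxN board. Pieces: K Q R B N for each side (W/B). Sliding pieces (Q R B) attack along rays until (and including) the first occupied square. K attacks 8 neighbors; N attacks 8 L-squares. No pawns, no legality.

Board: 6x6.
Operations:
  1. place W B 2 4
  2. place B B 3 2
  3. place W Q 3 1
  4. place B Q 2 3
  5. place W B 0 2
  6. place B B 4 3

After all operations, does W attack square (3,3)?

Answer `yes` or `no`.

Op 1: place WB@(2,4)
Op 2: place BB@(3,2)
Op 3: place WQ@(3,1)
Op 4: place BQ@(2,3)
Op 5: place WB@(0,2)
Op 6: place BB@(4,3)
Per-piece attacks for W:
  WB@(0,2): attacks (1,3) (2,4) (1,1) (2,0) [ray(1,1) blocked at (2,4)]
  WB@(2,4): attacks (3,5) (3,3) (4,2) (5,1) (1,5) (1,3) (0,2) [ray(-1,-1) blocked at (0,2)]
  WQ@(3,1): attacks (3,2) (3,0) (4,1) (5,1) (2,1) (1,1) (0,1) (4,2) (5,3) (4,0) (2,2) (1,3) (0,4) (2,0) [ray(0,1) blocked at (3,2)]
W attacks (3,3): yes

Answer: yes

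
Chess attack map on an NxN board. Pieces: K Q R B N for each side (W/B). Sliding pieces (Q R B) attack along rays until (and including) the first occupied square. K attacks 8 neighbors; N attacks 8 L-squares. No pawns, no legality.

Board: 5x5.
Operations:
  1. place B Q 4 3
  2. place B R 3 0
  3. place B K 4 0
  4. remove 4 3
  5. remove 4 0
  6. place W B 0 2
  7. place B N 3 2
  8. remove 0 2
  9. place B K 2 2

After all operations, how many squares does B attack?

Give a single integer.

Op 1: place BQ@(4,3)
Op 2: place BR@(3,0)
Op 3: place BK@(4,0)
Op 4: remove (4,3)
Op 5: remove (4,0)
Op 6: place WB@(0,2)
Op 7: place BN@(3,2)
Op 8: remove (0,2)
Op 9: place BK@(2,2)
Per-piece attacks for B:
  BK@(2,2): attacks (2,3) (2,1) (3,2) (1,2) (3,3) (3,1) (1,3) (1,1)
  BR@(3,0): attacks (3,1) (3,2) (4,0) (2,0) (1,0) (0,0) [ray(0,1) blocked at (3,2)]
  BN@(3,2): attacks (4,4) (2,4) (1,3) (4,0) (2,0) (1,1)
Union (14 distinct): (0,0) (1,0) (1,1) (1,2) (1,3) (2,0) (2,1) (2,3) (2,4) (3,1) (3,2) (3,3) (4,0) (4,4)

Answer: 14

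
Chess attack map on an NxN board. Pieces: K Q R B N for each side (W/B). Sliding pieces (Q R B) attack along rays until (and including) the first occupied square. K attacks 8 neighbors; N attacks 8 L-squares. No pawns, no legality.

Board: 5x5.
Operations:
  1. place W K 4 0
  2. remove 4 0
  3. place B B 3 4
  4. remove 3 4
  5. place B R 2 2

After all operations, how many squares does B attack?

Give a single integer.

Op 1: place WK@(4,0)
Op 2: remove (4,0)
Op 3: place BB@(3,4)
Op 4: remove (3,4)
Op 5: place BR@(2,2)
Per-piece attacks for B:
  BR@(2,2): attacks (2,3) (2,4) (2,1) (2,0) (3,2) (4,2) (1,2) (0,2)
Union (8 distinct): (0,2) (1,2) (2,0) (2,1) (2,3) (2,4) (3,2) (4,2)

Answer: 8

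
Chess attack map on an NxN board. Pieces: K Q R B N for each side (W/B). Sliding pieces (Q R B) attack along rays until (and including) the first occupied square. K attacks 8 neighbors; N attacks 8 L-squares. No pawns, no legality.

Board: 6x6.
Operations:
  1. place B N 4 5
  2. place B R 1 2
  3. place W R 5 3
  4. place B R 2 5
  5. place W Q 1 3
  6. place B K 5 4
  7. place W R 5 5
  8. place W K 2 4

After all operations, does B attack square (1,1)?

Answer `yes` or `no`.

Op 1: place BN@(4,5)
Op 2: place BR@(1,2)
Op 3: place WR@(5,3)
Op 4: place BR@(2,5)
Op 5: place WQ@(1,3)
Op 6: place BK@(5,4)
Op 7: place WR@(5,5)
Op 8: place WK@(2,4)
Per-piece attacks for B:
  BR@(1,2): attacks (1,3) (1,1) (1,0) (2,2) (3,2) (4,2) (5,2) (0,2) [ray(0,1) blocked at (1,3)]
  BR@(2,5): attacks (2,4) (3,5) (4,5) (1,5) (0,5) [ray(0,-1) blocked at (2,4); ray(1,0) blocked at (4,5)]
  BN@(4,5): attacks (5,3) (3,3) (2,4)
  BK@(5,4): attacks (5,5) (5,3) (4,4) (4,5) (4,3)
B attacks (1,1): yes

Answer: yes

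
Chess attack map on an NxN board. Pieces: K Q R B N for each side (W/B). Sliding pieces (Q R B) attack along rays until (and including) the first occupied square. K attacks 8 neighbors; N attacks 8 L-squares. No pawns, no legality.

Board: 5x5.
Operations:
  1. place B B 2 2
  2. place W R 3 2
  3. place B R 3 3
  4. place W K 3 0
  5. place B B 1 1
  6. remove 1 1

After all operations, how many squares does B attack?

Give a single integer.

Answer: 12

Derivation:
Op 1: place BB@(2,2)
Op 2: place WR@(3,2)
Op 3: place BR@(3,3)
Op 4: place WK@(3,0)
Op 5: place BB@(1,1)
Op 6: remove (1,1)
Per-piece attacks for B:
  BB@(2,2): attacks (3,3) (3,1) (4,0) (1,3) (0,4) (1,1) (0,0) [ray(1,1) blocked at (3,3)]
  BR@(3,3): attacks (3,4) (3,2) (4,3) (2,3) (1,3) (0,3) [ray(0,-1) blocked at (3,2)]
Union (12 distinct): (0,0) (0,3) (0,4) (1,1) (1,3) (2,3) (3,1) (3,2) (3,3) (3,4) (4,0) (4,3)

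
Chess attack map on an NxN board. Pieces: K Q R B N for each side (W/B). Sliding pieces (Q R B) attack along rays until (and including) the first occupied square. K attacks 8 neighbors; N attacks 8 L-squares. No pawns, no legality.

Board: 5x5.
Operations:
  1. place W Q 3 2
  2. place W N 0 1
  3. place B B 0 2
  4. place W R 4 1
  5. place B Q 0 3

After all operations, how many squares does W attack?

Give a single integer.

Answer: 20

Derivation:
Op 1: place WQ@(3,2)
Op 2: place WN@(0,1)
Op 3: place BB@(0,2)
Op 4: place WR@(4,1)
Op 5: place BQ@(0,3)
Per-piece attacks for W:
  WN@(0,1): attacks (1,3) (2,2) (2,0)
  WQ@(3,2): attacks (3,3) (3,4) (3,1) (3,0) (4,2) (2,2) (1,2) (0,2) (4,3) (4,1) (2,3) (1,4) (2,1) (1,0) [ray(-1,0) blocked at (0,2); ray(1,-1) blocked at (4,1)]
  WR@(4,1): attacks (4,2) (4,3) (4,4) (4,0) (3,1) (2,1) (1,1) (0,1) [ray(-1,0) blocked at (0,1)]
Union (20 distinct): (0,1) (0,2) (1,0) (1,1) (1,2) (1,3) (1,4) (2,0) (2,1) (2,2) (2,3) (3,0) (3,1) (3,3) (3,4) (4,0) (4,1) (4,2) (4,3) (4,4)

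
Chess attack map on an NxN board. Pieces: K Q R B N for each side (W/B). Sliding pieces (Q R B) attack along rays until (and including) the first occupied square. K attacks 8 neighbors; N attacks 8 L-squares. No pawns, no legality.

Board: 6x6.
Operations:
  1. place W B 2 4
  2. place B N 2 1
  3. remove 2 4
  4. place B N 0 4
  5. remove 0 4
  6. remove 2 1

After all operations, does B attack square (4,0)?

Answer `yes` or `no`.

Answer: no

Derivation:
Op 1: place WB@(2,4)
Op 2: place BN@(2,1)
Op 3: remove (2,4)
Op 4: place BN@(0,4)
Op 5: remove (0,4)
Op 6: remove (2,1)
Per-piece attacks for B:
B attacks (4,0): no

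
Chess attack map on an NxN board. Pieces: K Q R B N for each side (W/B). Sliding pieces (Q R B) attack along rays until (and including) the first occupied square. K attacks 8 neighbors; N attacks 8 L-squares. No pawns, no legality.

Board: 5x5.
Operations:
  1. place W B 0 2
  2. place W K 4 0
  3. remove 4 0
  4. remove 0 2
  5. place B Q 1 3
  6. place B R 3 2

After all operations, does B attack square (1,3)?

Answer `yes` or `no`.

Op 1: place WB@(0,2)
Op 2: place WK@(4,0)
Op 3: remove (4,0)
Op 4: remove (0,2)
Op 5: place BQ@(1,3)
Op 6: place BR@(3,2)
Per-piece attacks for B:
  BQ@(1,3): attacks (1,4) (1,2) (1,1) (1,0) (2,3) (3,3) (4,3) (0,3) (2,4) (2,2) (3,1) (4,0) (0,4) (0,2)
  BR@(3,2): attacks (3,3) (3,4) (3,1) (3,0) (4,2) (2,2) (1,2) (0,2)
B attacks (1,3): no

Answer: no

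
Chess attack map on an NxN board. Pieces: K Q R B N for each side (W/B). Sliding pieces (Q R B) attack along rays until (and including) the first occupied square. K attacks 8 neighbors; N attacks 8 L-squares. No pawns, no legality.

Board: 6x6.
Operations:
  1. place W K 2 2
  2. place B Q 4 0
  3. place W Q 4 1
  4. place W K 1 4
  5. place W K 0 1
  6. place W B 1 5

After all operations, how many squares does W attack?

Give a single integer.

Answer: 28

Derivation:
Op 1: place WK@(2,2)
Op 2: place BQ@(4,0)
Op 3: place WQ@(4,1)
Op 4: place WK@(1,4)
Op 5: place WK@(0,1)
Op 6: place WB@(1,5)
Per-piece attacks for W:
  WK@(0,1): attacks (0,2) (0,0) (1,1) (1,2) (1,0)
  WK@(1,4): attacks (1,5) (1,3) (2,4) (0,4) (2,5) (2,3) (0,5) (0,3)
  WB@(1,5): attacks (2,4) (3,3) (4,2) (5,1) (0,4)
  WK@(2,2): attacks (2,3) (2,1) (3,2) (1,2) (3,3) (3,1) (1,3) (1,1)
  WQ@(4,1): attacks (4,2) (4,3) (4,4) (4,5) (4,0) (5,1) (3,1) (2,1) (1,1) (0,1) (5,2) (5,0) (3,2) (2,3) (1,4) (3,0) [ray(0,-1) blocked at (4,0); ray(-1,0) blocked at (0,1); ray(-1,1) blocked at (1,4)]
Union (28 distinct): (0,0) (0,1) (0,2) (0,3) (0,4) (0,5) (1,0) (1,1) (1,2) (1,3) (1,4) (1,5) (2,1) (2,3) (2,4) (2,5) (3,0) (3,1) (3,2) (3,3) (4,0) (4,2) (4,3) (4,4) (4,5) (5,0) (5,1) (5,2)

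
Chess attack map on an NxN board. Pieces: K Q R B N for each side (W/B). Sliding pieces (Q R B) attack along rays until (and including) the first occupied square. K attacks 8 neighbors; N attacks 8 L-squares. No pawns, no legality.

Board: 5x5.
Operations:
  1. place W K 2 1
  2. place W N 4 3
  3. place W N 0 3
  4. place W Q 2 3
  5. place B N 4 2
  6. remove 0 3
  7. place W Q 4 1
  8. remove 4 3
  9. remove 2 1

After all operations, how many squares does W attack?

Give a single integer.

Op 1: place WK@(2,1)
Op 2: place WN@(4,3)
Op 3: place WN@(0,3)
Op 4: place WQ@(2,3)
Op 5: place BN@(4,2)
Op 6: remove (0,3)
Op 7: place WQ@(4,1)
Op 8: remove (4,3)
Op 9: remove (2,1)
Per-piece attacks for W:
  WQ@(2,3): attacks (2,4) (2,2) (2,1) (2,0) (3,3) (4,3) (1,3) (0,3) (3,4) (3,2) (4,1) (1,4) (1,2) (0,1) [ray(1,-1) blocked at (4,1)]
  WQ@(4,1): attacks (4,2) (4,0) (3,1) (2,1) (1,1) (0,1) (3,2) (2,3) (3,0) [ray(0,1) blocked at (4,2); ray(-1,1) blocked at (2,3)]
Union (20 distinct): (0,1) (0,3) (1,1) (1,2) (1,3) (1,4) (2,0) (2,1) (2,2) (2,3) (2,4) (3,0) (3,1) (3,2) (3,3) (3,4) (4,0) (4,1) (4,2) (4,3)

Answer: 20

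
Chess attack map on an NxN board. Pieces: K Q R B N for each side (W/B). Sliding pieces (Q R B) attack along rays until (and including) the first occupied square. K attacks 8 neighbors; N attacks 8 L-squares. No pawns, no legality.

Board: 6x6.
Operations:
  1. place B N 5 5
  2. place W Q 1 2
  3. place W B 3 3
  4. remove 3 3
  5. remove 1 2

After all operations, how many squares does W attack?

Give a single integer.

Op 1: place BN@(5,5)
Op 2: place WQ@(1,2)
Op 3: place WB@(3,3)
Op 4: remove (3,3)
Op 5: remove (1,2)
Per-piece attacks for W:
Union (0 distinct): (none)

Answer: 0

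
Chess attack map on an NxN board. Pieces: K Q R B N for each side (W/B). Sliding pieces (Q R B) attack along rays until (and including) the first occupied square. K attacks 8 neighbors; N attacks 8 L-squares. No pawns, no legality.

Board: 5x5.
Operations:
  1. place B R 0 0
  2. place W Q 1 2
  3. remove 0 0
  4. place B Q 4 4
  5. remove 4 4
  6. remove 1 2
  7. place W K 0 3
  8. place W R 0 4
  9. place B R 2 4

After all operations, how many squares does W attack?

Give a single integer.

Op 1: place BR@(0,0)
Op 2: place WQ@(1,2)
Op 3: remove (0,0)
Op 4: place BQ@(4,4)
Op 5: remove (4,4)
Op 6: remove (1,2)
Op 7: place WK@(0,3)
Op 8: place WR@(0,4)
Op 9: place BR@(2,4)
Per-piece attacks for W:
  WK@(0,3): attacks (0,4) (0,2) (1,3) (1,4) (1,2)
  WR@(0,4): attacks (0,3) (1,4) (2,4) [ray(0,-1) blocked at (0,3); ray(1,0) blocked at (2,4)]
Union (7 distinct): (0,2) (0,3) (0,4) (1,2) (1,3) (1,4) (2,4)

Answer: 7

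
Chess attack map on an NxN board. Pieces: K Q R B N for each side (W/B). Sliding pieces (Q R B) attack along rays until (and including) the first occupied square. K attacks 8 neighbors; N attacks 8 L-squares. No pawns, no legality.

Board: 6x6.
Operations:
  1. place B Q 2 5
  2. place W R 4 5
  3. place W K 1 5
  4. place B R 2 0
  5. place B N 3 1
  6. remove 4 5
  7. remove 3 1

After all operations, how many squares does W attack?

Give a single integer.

Answer: 5

Derivation:
Op 1: place BQ@(2,5)
Op 2: place WR@(4,5)
Op 3: place WK@(1,5)
Op 4: place BR@(2,0)
Op 5: place BN@(3,1)
Op 6: remove (4,5)
Op 7: remove (3,1)
Per-piece attacks for W:
  WK@(1,5): attacks (1,4) (2,5) (0,5) (2,4) (0,4)
Union (5 distinct): (0,4) (0,5) (1,4) (2,4) (2,5)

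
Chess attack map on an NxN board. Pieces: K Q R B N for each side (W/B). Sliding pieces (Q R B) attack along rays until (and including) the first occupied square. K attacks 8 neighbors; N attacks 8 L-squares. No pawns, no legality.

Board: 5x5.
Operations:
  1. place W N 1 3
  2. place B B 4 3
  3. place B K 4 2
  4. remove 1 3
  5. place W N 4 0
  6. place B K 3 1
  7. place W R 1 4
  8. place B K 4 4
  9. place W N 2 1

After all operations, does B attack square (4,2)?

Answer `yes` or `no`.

Op 1: place WN@(1,3)
Op 2: place BB@(4,3)
Op 3: place BK@(4,2)
Op 4: remove (1,3)
Op 5: place WN@(4,0)
Op 6: place BK@(3,1)
Op 7: place WR@(1,4)
Op 8: place BK@(4,4)
Op 9: place WN@(2,1)
Per-piece attacks for B:
  BK@(3,1): attacks (3,2) (3,0) (4,1) (2,1) (4,2) (4,0) (2,2) (2,0)
  BK@(4,2): attacks (4,3) (4,1) (3,2) (3,3) (3,1)
  BB@(4,3): attacks (3,4) (3,2) (2,1) [ray(-1,-1) blocked at (2,1)]
  BK@(4,4): attacks (4,3) (3,4) (3,3)
B attacks (4,2): yes

Answer: yes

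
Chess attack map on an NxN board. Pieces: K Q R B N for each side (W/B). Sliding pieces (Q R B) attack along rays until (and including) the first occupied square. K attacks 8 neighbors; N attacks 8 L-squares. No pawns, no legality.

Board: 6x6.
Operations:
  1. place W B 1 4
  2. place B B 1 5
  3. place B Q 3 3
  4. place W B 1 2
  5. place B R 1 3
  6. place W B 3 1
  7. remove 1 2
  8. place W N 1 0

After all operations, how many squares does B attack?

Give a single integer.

Op 1: place WB@(1,4)
Op 2: place BB@(1,5)
Op 3: place BQ@(3,3)
Op 4: place WB@(1,2)
Op 5: place BR@(1,3)
Op 6: place WB@(3,1)
Op 7: remove (1,2)
Op 8: place WN@(1,0)
Per-piece attacks for B:
  BR@(1,3): attacks (1,4) (1,2) (1,1) (1,0) (2,3) (3,3) (0,3) [ray(0,1) blocked at (1,4); ray(0,-1) blocked at (1,0); ray(1,0) blocked at (3,3)]
  BB@(1,5): attacks (2,4) (3,3) (0,4) [ray(1,-1) blocked at (3,3)]
  BQ@(3,3): attacks (3,4) (3,5) (3,2) (3,1) (4,3) (5,3) (2,3) (1,3) (4,4) (5,5) (4,2) (5,1) (2,4) (1,5) (2,2) (1,1) (0,0) [ray(0,-1) blocked at (3,1); ray(-1,0) blocked at (1,3); ray(-1,1) blocked at (1,5)]
Union (23 distinct): (0,0) (0,3) (0,4) (1,0) (1,1) (1,2) (1,3) (1,4) (1,5) (2,2) (2,3) (2,4) (3,1) (3,2) (3,3) (3,4) (3,5) (4,2) (4,3) (4,4) (5,1) (5,3) (5,5)

Answer: 23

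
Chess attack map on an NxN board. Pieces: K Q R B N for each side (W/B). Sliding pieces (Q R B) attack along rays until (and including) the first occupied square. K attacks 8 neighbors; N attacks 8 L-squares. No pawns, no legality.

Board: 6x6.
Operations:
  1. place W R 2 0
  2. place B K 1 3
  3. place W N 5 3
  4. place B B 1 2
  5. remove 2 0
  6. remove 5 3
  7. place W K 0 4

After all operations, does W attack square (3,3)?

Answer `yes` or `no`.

Op 1: place WR@(2,0)
Op 2: place BK@(1,3)
Op 3: place WN@(5,3)
Op 4: place BB@(1,2)
Op 5: remove (2,0)
Op 6: remove (5,3)
Op 7: place WK@(0,4)
Per-piece attacks for W:
  WK@(0,4): attacks (0,5) (0,3) (1,4) (1,5) (1,3)
W attacks (3,3): no

Answer: no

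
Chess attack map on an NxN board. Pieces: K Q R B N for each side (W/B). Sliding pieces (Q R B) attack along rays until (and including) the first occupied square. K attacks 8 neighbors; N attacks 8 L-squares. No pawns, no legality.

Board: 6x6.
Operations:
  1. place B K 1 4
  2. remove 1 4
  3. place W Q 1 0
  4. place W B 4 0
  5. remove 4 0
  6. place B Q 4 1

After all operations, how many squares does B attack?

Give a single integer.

Op 1: place BK@(1,4)
Op 2: remove (1,4)
Op 3: place WQ@(1,0)
Op 4: place WB@(4,0)
Op 5: remove (4,0)
Op 6: place BQ@(4,1)
Per-piece attacks for B:
  BQ@(4,1): attacks (4,2) (4,3) (4,4) (4,5) (4,0) (5,1) (3,1) (2,1) (1,1) (0,1) (5,2) (5,0) (3,2) (2,3) (1,4) (0,5) (3,0)
Union (17 distinct): (0,1) (0,5) (1,1) (1,4) (2,1) (2,3) (3,0) (3,1) (3,2) (4,0) (4,2) (4,3) (4,4) (4,5) (5,0) (5,1) (5,2)

Answer: 17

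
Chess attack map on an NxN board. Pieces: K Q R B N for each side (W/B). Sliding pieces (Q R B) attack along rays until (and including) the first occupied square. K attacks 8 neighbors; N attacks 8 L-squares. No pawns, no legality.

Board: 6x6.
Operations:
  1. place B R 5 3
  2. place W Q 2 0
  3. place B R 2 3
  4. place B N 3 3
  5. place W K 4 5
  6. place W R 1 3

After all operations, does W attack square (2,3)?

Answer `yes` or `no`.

Op 1: place BR@(5,3)
Op 2: place WQ@(2,0)
Op 3: place BR@(2,3)
Op 4: place BN@(3,3)
Op 5: place WK@(4,5)
Op 6: place WR@(1,3)
Per-piece attacks for W:
  WR@(1,3): attacks (1,4) (1,5) (1,2) (1,1) (1,0) (2,3) (0,3) [ray(1,0) blocked at (2,3)]
  WQ@(2,0): attacks (2,1) (2,2) (2,3) (3,0) (4,0) (5,0) (1,0) (0,0) (3,1) (4,2) (5,3) (1,1) (0,2) [ray(0,1) blocked at (2,3); ray(1,1) blocked at (5,3)]
  WK@(4,5): attacks (4,4) (5,5) (3,5) (5,4) (3,4)
W attacks (2,3): yes

Answer: yes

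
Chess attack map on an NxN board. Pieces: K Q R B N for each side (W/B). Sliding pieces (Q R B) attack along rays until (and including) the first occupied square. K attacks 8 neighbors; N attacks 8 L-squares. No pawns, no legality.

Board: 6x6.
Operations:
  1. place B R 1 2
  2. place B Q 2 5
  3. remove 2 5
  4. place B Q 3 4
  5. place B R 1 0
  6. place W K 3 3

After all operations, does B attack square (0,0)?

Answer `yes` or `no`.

Answer: yes

Derivation:
Op 1: place BR@(1,2)
Op 2: place BQ@(2,5)
Op 3: remove (2,5)
Op 4: place BQ@(3,4)
Op 5: place BR@(1,0)
Op 6: place WK@(3,3)
Per-piece attacks for B:
  BR@(1,0): attacks (1,1) (1,2) (2,0) (3,0) (4,0) (5,0) (0,0) [ray(0,1) blocked at (1,2)]
  BR@(1,2): attacks (1,3) (1,4) (1,5) (1,1) (1,0) (2,2) (3,2) (4,2) (5,2) (0,2) [ray(0,-1) blocked at (1,0)]
  BQ@(3,4): attacks (3,5) (3,3) (4,4) (5,4) (2,4) (1,4) (0,4) (4,5) (4,3) (5,2) (2,5) (2,3) (1,2) [ray(0,-1) blocked at (3,3); ray(-1,-1) blocked at (1,2)]
B attacks (0,0): yes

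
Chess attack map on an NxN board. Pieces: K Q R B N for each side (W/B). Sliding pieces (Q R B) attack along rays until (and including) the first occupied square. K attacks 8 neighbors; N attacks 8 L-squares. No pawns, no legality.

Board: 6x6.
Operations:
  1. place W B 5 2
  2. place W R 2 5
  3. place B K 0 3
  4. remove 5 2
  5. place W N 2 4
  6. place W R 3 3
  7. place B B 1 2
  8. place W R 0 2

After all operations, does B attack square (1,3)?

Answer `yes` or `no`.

Answer: yes

Derivation:
Op 1: place WB@(5,2)
Op 2: place WR@(2,5)
Op 3: place BK@(0,3)
Op 4: remove (5,2)
Op 5: place WN@(2,4)
Op 6: place WR@(3,3)
Op 7: place BB@(1,2)
Op 8: place WR@(0,2)
Per-piece attacks for B:
  BK@(0,3): attacks (0,4) (0,2) (1,3) (1,4) (1,2)
  BB@(1,2): attacks (2,3) (3,4) (4,5) (2,1) (3,0) (0,3) (0,1) [ray(-1,1) blocked at (0,3)]
B attacks (1,3): yes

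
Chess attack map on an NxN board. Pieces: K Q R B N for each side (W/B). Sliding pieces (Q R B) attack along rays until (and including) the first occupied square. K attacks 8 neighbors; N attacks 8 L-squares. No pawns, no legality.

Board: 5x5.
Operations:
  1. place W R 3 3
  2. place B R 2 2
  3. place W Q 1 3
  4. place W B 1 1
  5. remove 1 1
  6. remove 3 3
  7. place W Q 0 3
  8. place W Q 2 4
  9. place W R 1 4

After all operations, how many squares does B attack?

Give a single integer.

Answer: 8

Derivation:
Op 1: place WR@(3,3)
Op 2: place BR@(2,2)
Op 3: place WQ@(1,3)
Op 4: place WB@(1,1)
Op 5: remove (1,1)
Op 6: remove (3,3)
Op 7: place WQ@(0,3)
Op 8: place WQ@(2,4)
Op 9: place WR@(1,4)
Per-piece attacks for B:
  BR@(2,2): attacks (2,3) (2,4) (2,1) (2,0) (3,2) (4,2) (1,2) (0,2) [ray(0,1) blocked at (2,4)]
Union (8 distinct): (0,2) (1,2) (2,0) (2,1) (2,3) (2,4) (3,2) (4,2)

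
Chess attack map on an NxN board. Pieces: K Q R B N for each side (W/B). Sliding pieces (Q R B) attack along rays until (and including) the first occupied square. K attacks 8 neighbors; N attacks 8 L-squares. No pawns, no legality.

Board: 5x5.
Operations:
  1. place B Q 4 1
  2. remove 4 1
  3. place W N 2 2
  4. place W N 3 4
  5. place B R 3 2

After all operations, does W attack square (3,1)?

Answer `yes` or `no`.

Answer: no

Derivation:
Op 1: place BQ@(4,1)
Op 2: remove (4,1)
Op 3: place WN@(2,2)
Op 4: place WN@(3,4)
Op 5: place BR@(3,2)
Per-piece attacks for W:
  WN@(2,2): attacks (3,4) (4,3) (1,4) (0,3) (3,0) (4,1) (1,0) (0,1)
  WN@(3,4): attacks (4,2) (2,2) (1,3)
W attacks (3,1): no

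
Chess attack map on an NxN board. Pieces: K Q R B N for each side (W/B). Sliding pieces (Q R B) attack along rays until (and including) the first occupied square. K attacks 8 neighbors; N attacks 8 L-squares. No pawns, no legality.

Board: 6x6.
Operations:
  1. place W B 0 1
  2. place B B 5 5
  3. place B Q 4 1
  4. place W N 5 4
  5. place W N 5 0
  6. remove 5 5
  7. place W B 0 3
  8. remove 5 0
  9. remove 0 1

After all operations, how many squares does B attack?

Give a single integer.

Answer: 17

Derivation:
Op 1: place WB@(0,1)
Op 2: place BB@(5,5)
Op 3: place BQ@(4,1)
Op 4: place WN@(5,4)
Op 5: place WN@(5,0)
Op 6: remove (5,5)
Op 7: place WB@(0,3)
Op 8: remove (5,0)
Op 9: remove (0,1)
Per-piece attacks for B:
  BQ@(4,1): attacks (4,2) (4,3) (4,4) (4,5) (4,0) (5,1) (3,1) (2,1) (1,1) (0,1) (5,2) (5,0) (3,2) (2,3) (1,4) (0,5) (3,0)
Union (17 distinct): (0,1) (0,5) (1,1) (1,4) (2,1) (2,3) (3,0) (3,1) (3,2) (4,0) (4,2) (4,3) (4,4) (4,5) (5,0) (5,1) (5,2)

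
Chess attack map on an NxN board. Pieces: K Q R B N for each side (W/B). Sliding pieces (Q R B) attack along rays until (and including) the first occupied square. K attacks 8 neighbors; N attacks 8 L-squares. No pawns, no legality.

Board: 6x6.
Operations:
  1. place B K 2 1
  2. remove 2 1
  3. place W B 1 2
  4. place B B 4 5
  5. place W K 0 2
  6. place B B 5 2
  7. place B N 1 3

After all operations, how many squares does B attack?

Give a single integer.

Answer: 12

Derivation:
Op 1: place BK@(2,1)
Op 2: remove (2,1)
Op 3: place WB@(1,2)
Op 4: place BB@(4,5)
Op 5: place WK@(0,2)
Op 6: place BB@(5,2)
Op 7: place BN@(1,3)
Per-piece attacks for B:
  BN@(1,3): attacks (2,5) (3,4) (0,5) (2,1) (3,2) (0,1)
  BB@(4,5): attacks (5,4) (3,4) (2,3) (1,2) [ray(-1,-1) blocked at (1,2)]
  BB@(5,2): attacks (4,3) (3,4) (2,5) (4,1) (3,0)
Union (12 distinct): (0,1) (0,5) (1,2) (2,1) (2,3) (2,5) (3,0) (3,2) (3,4) (4,1) (4,3) (5,4)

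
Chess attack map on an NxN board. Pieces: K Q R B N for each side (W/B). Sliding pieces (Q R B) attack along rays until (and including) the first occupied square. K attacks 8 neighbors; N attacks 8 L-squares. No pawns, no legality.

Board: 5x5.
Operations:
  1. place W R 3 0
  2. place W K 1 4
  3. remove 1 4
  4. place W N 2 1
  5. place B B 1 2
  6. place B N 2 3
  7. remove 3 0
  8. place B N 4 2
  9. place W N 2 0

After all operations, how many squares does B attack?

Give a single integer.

Answer: 12

Derivation:
Op 1: place WR@(3,0)
Op 2: place WK@(1,4)
Op 3: remove (1,4)
Op 4: place WN@(2,1)
Op 5: place BB@(1,2)
Op 6: place BN@(2,3)
Op 7: remove (3,0)
Op 8: place BN@(4,2)
Op 9: place WN@(2,0)
Per-piece attacks for B:
  BB@(1,2): attacks (2,3) (2,1) (0,3) (0,1) [ray(1,1) blocked at (2,3); ray(1,-1) blocked at (2,1)]
  BN@(2,3): attacks (4,4) (0,4) (3,1) (4,2) (1,1) (0,2)
  BN@(4,2): attacks (3,4) (2,3) (3,0) (2,1)
Union (12 distinct): (0,1) (0,2) (0,3) (0,4) (1,1) (2,1) (2,3) (3,0) (3,1) (3,4) (4,2) (4,4)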